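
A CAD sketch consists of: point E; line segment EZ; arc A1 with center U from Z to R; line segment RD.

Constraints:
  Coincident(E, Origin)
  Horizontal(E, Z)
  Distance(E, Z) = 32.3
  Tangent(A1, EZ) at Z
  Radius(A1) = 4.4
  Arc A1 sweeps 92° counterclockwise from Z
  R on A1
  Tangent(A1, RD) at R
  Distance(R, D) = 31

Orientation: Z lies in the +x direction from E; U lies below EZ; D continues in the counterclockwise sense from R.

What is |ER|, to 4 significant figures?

28.27

E is at the origin; E and Z share the same y with |EZ| = 32.3 and Z on the +x side, so Z = (32.30, 0.000). Tangency of A1 to EZ means the radius UZ is perpendicular to EZ, so U = Z + (0, -4.4) = (32.30, -4.400). On A1, Z sits at bearing 90° from U; a 92° counterclockwise sweep puts R at bearing 182°, so R = U + 4.4·(cos 182°, sin 182°) = (27.90, -4.554). Then |ER| = |R − E| = 28.27.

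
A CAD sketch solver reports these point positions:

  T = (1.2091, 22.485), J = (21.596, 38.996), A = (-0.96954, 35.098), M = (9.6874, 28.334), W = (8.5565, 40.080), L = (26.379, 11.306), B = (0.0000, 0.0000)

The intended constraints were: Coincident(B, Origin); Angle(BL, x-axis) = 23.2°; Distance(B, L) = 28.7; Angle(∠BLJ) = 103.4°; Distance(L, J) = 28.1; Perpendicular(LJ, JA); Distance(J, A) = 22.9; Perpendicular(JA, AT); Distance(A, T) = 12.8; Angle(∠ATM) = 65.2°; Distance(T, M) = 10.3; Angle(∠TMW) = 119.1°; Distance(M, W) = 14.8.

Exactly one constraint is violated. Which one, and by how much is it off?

Distance(M, W) = 14.8 — off by 3.00.

B = (0.00, 0.00) ✓; BL at 23.20° ✓; |BL| = 28.70 ✓; ∠BLJ = 103.4° ✓; |LJ| = 28.10 ✓; ∠(LJ, JA) = 90.00° ✓; |JA| = 22.90 ✓; ∠(JA, AT) = 90.00° ✓; |AT| = 12.80 ✓; ∠ATM = 65.20° ✓; |TM| = 10.30 ✓; ∠TMW = 119.1° ✓; |MW| = 11.80 ✗.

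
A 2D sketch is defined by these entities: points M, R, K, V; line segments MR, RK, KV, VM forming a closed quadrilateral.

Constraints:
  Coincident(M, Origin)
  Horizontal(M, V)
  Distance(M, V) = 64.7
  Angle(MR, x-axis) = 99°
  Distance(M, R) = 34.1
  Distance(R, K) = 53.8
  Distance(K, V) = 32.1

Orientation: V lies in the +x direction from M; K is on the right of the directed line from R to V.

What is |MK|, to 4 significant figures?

33.14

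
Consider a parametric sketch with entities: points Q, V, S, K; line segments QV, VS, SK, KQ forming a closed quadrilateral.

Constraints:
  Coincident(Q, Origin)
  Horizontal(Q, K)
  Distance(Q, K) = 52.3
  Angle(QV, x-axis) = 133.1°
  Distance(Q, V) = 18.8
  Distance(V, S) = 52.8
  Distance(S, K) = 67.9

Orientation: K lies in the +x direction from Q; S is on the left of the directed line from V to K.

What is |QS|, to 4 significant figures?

59.96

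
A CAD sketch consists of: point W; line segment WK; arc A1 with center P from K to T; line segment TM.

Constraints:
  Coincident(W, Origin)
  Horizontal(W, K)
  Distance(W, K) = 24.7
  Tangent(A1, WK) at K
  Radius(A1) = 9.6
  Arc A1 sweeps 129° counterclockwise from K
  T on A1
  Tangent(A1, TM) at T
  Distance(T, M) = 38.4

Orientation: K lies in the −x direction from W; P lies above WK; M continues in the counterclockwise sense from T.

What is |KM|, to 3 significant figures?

48.5

W is at the origin; W and K share the same y with |WK| = 24.7 and K on the −x side, so K = (-24.7, 0.00). Since A1 is tangent to WK there, PK ⟂ WK, so P = K + (0, 9.6) = (-24.7, 9.60). On A1, K sits at bearing -90° from P; a 129° counterclockwise sweep puts T at bearing 39°, so T = P + 9.6·(cos 39°, sin 39°) = (-17.2, 15.6). The tangent condition forces PT to be normal to TM, so TM runs along (−sin 39°, cos 39°); with |TM| = 38.4, M = (-41.4, 45.5). Then |KM| = |M − K| = 48.5.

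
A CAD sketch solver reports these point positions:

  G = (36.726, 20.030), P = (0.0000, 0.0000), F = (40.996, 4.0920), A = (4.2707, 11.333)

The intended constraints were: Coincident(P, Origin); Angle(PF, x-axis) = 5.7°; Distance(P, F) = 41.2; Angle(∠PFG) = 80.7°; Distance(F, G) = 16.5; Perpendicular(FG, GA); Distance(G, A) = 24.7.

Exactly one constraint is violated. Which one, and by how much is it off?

Distance(G, A) = 24.7 — off by 8.90.

P = (0.00, 0.00) ✓; PF at 5.700° ✓; |PF| = 41.20 ✓; ∠PFG = 80.70° ✓; |FG| = 16.50 ✓; ∠(FG, GA) = 90.00° ✓; |GA| = 33.60 ✗.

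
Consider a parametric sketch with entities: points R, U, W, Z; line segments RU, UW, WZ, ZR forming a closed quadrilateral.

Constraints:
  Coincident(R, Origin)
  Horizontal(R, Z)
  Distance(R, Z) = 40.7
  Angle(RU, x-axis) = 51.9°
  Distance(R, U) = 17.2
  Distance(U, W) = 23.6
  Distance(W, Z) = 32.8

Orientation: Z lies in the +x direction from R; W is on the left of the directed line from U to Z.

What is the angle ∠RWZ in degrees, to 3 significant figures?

66.2°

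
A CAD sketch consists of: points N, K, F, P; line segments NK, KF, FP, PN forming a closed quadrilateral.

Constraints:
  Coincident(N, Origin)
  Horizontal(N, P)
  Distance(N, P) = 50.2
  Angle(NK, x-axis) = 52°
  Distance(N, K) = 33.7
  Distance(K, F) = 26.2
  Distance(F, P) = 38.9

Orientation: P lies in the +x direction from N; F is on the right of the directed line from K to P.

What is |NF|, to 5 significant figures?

11.549

Checks: |KF| = 26.20 ✓; |FP| = 38.90 ✓.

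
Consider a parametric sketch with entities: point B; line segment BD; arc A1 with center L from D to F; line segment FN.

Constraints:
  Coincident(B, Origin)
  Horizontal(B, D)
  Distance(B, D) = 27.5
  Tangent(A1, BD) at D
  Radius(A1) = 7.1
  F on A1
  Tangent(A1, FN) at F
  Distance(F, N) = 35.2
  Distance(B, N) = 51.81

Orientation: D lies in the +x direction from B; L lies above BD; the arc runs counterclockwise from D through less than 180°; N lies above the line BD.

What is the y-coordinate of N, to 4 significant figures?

42.98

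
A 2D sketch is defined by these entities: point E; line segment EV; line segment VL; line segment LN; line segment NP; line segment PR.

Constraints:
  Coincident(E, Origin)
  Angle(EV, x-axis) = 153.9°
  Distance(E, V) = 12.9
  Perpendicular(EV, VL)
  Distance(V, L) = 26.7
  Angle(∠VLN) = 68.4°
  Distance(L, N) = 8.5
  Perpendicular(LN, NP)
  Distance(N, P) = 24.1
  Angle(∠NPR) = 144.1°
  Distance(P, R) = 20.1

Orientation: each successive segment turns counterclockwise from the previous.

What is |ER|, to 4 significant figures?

32.29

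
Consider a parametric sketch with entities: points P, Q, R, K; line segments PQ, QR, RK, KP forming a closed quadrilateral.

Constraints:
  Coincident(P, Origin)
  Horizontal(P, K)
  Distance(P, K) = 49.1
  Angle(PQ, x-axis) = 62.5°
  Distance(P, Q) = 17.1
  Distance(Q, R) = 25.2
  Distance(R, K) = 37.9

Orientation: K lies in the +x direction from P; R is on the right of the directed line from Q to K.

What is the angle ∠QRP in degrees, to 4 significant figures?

41.90°

P is at the origin; PK is horizontal with |PK| = 49.1 and K in +x, so K = (49.1, 0). PQ runs at 62.5° with |PQ| = 17.1, so Q = (7.896, 15.17). R is determined by |QR| = 25.2 and |RK| = 37.9 together: it lies at the intersection of circle(Q, 25.2) and circle(K, 37.9). With |QK| = 43.91, the foot of the radical line on QK is 12.83 from Q and the perpendicular offset is √(25.2² − 12.83²) = 21.69. Taking the right-of-QK solution: R = (12.44, -9.619).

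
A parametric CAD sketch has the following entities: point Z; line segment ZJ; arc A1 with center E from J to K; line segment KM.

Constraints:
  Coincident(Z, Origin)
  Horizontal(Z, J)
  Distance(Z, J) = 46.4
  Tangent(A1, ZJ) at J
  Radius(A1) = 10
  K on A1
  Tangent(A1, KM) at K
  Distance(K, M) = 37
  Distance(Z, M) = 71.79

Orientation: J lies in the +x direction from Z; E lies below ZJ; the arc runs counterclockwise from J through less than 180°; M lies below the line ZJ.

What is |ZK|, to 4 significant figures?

40.10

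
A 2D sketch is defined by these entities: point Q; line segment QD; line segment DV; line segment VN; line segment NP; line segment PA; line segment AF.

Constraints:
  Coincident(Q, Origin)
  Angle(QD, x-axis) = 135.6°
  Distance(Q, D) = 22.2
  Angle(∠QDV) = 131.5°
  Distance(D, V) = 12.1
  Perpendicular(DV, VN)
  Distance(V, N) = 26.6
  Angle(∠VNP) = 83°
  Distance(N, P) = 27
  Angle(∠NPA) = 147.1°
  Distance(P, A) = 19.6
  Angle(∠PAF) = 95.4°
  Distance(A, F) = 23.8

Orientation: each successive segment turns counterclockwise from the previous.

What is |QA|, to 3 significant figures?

16.1

∠VNP = 83.0° gives NP at 11.1° from the x-axis; with |NP| = 27.0, P = (0.466, -6.67). ∠NPA = 147.1° gives PA at 44.0° from the x-axis; with |PA| = 19.6, A = (14.6, 6.95). Then |QA| = |A − Q| = 16.1.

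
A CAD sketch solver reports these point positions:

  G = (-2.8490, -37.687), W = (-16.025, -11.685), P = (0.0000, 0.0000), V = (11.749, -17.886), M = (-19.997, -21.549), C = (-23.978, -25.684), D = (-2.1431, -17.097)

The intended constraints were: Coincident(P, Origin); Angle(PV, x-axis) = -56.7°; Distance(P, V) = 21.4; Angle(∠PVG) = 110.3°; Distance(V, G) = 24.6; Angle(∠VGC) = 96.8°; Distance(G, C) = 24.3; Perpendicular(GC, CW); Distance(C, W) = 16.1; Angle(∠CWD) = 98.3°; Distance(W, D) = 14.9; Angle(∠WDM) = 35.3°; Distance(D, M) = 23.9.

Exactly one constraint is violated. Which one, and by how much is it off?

Distance(D, M) = 23.9 — off by 5.50.

P = (0.00, 0.00) ✓; PV at -56.70° ✓; |PV| = 21.40 ✓; ∠PVG = 110.3° ✓; |VG| = 24.60 ✓; ∠VGC = 96.80° ✓; |GC| = 24.30 ✓; ∠(GC, CW) = 90.00° ✓; |CW| = 16.10 ✓; ∠CWD = 98.30° ✓; |WD| = 14.90 ✓; ∠WDM = 35.30° ✓; |DM| = 18.40 ✗.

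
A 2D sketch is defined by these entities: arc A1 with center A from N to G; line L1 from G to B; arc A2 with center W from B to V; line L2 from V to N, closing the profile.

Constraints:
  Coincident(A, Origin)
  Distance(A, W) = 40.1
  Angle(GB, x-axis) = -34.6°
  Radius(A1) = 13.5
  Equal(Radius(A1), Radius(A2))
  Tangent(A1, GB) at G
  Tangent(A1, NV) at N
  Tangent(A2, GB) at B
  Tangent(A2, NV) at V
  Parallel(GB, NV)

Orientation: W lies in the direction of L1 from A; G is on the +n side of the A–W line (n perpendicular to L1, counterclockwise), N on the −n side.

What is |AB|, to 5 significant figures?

42.311

The slot axis is L1's direction at -34.6°, so u = (cos -34.6°, sin -34.6°) = (0.82314, -0.56784) and n = (−sin -34.6°, cos -34.6°) = (0.56784, 0.82314). A is at the origin and W lies 40.1 along u from A, so W = 40.1·u = (33.008, -22.771). Tangency of A1 to both parallel lines with radius 13.5 puts G and N at A ± 13.5·n: G = (7.6659, 11.112), N = (-7.6659, -11.112). Equal radii place B and V the same way about W: B = W + 13.5·n = (40.674, -11.658), V = W − 13.5·n = (25.342, -33.883). Then |AB| = |B − A| = 42.311.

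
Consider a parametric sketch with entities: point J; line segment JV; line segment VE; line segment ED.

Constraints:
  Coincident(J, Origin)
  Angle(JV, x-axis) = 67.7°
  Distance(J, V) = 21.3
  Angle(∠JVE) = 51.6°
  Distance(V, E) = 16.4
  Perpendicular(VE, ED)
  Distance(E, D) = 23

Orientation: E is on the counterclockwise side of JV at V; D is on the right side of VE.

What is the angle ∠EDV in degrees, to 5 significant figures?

35.491°

∠JVE = 51.6°, so VE runs at 67.7° + (180° − 51.6°) = 196.10° from the x-axis; with |VE| = 16.4, E = V + 16.4·(cos 196.10°, sin 196.10°) = (-7.6744, 15.159). VE is perpendicular to ED; with |ED| = 23.0 on the right of VE, D = E + 23.0·(-0.27731, 0.96078) = (-14.053, 37.257). Then cos ∠EDV = DE·DV / (|DE||DV|), giving 35.491°.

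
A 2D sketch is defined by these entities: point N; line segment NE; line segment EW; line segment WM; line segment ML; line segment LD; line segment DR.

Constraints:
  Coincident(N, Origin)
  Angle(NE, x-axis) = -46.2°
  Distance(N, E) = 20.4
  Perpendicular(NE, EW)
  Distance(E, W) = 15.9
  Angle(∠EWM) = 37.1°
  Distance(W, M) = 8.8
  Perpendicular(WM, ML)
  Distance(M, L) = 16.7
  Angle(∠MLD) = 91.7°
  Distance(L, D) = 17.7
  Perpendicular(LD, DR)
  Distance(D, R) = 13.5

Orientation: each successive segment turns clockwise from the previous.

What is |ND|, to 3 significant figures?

41.5

The perpendicularity gives ML at right angles to WM, so ML runs at -9.10°; with |ML| = 16.7, L = (20.5, -19.7). ∠MLD = 91.7° gives LD at -97.4° from the x-axis; with |LD| = 17.7, D = (18.2, -37.2). Then |ND| = |D − N| = 41.5.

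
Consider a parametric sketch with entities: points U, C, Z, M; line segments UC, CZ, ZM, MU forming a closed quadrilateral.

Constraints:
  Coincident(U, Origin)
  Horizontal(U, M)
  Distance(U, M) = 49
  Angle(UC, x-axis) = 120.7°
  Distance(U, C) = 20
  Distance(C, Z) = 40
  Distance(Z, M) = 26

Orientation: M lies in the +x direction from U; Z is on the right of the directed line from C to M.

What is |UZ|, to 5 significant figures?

23.822

Checks: |CZ| = 40.00 ✓; |ZM| = 26.00 ✓.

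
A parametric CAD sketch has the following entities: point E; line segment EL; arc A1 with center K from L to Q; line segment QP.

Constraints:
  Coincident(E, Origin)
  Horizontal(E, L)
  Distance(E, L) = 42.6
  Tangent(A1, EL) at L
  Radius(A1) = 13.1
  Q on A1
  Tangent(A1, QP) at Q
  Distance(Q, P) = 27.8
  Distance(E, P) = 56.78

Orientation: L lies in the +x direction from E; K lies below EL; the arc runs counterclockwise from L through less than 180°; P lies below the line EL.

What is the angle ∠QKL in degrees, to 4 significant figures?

104.3°

E is at the origin; E and L share the same y with |EL| = 42.6 and L on the +x side, so L = (42.60, 0.000). The tangent condition forces KL to be normal to EL, so K = L + (0, -13.1) = (42.60, -13.10). Since KQ ⟂ QP (tangency), |KP| = √(13.1² + 27.8²) = 30.73 regardless of where Q sits on A1. So P lies on both circle(E, 56.78) and circle(K, 30.73); the below-EL intersection is P = (36.76, -43.27). Q is the foot of the tangent from P: Q = (29.90, -16.33).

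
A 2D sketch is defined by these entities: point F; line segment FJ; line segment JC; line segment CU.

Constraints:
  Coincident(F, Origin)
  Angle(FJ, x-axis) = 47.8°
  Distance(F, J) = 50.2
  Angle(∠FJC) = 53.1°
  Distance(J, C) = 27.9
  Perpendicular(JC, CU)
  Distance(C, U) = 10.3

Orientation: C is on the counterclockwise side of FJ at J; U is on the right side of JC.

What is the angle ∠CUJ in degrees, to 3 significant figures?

69.7°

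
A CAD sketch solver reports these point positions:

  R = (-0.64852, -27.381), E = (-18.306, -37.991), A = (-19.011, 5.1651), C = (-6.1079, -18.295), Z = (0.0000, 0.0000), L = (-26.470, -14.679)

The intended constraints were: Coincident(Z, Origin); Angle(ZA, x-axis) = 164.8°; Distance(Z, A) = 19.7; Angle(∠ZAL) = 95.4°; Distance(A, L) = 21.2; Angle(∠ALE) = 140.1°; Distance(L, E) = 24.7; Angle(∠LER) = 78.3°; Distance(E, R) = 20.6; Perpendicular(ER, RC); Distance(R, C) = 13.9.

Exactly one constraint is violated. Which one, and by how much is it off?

Distance(R, C) = 13.9 — off by 3.30.

Z = (0.00, 0.00) ✓; ZA at 164.8° ✓; |ZA| = 19.70 ✓; ∠ZAL = 95.40° ✓; |AL| = 21.20 ✓; ∠ALE = 140.1° ✓; |LE| = 24.70 ✓; ∠LER = 78.30° ✓; |ER| = 20.60 ✓; ∠(ER, RC) = 90.00° ✓; |RC| = 10.60 ✗.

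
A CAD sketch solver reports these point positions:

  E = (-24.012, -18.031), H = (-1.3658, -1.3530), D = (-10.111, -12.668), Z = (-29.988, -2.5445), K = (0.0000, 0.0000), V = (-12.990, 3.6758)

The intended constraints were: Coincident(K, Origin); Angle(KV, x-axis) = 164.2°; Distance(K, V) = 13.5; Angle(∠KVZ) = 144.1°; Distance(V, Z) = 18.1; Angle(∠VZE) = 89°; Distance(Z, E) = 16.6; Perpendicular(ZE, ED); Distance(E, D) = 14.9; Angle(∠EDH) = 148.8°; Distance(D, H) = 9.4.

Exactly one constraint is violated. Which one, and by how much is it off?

Distance(D, H) = 9.4 — off by 4.90.

K = (0.00, 0.00) ✓; KV at 164.2° ✓; |KV| = 13.50 ✓; ∠KVZ = 144.1° ✓; |VZ| = 18.10 ✓; ∠VZE = 89.00° ✓; |ZE| = 16.60 ✓; ∠(ZE, ED) = 90.00° ✓; |ED| = 14.90 ✓; ∠EDH = 148.8° ✓; |DH| = 14.30 ✗.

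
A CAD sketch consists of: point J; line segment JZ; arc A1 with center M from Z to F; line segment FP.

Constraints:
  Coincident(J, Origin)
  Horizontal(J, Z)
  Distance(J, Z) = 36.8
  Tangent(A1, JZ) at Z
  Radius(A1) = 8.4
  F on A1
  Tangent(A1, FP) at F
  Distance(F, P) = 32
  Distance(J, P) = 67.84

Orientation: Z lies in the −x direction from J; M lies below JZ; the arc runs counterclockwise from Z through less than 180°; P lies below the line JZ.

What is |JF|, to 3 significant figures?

44.4

Checks: |MF| = 8.400 ✓; ∠(MF, FP) = 90.00° ✓; |FP| = 32.00 ✓; |JP| = 67.84 ✓.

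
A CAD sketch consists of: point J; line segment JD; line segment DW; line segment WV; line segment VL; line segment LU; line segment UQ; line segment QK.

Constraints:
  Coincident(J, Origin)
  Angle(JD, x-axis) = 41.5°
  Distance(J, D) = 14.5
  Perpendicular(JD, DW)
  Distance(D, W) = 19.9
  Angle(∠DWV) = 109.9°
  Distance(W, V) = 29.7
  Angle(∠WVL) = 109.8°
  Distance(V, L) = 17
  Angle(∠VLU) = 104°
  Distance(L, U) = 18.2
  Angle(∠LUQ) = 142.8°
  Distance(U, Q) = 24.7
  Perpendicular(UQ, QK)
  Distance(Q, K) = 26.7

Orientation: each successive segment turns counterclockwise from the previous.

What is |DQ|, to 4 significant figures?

6.429

J is at the origin; JD runs at 41.5° with length 14.5, so D = (10.86, 9.608). JD is perpendicular to DW, so DW runs at 131.5°; with |DW| = 19.9, W = (-2.326, 24.51). ∠DWV = 109.9° gives WV at -158.4° from the x-axis; with |WV| = 29.7, V = (-29.94, 13.58). ∠WVL = 109.8° gives VL at -88.20° from the x-axis; with |VL| = 17.0, L = (-29.41, -3.413). ∠VLU = 104.0° gives LU at -12.20° from the x-axis; with |LU| = 18.2, U = (-11.62, -7.259). ∠LUQ = 142.8° gives UQ at 25.00° from the x-axis; with |UQ| = 24.7, Q = (10.77, 3.180). Then |DQ| = |Q − D| = 6.429.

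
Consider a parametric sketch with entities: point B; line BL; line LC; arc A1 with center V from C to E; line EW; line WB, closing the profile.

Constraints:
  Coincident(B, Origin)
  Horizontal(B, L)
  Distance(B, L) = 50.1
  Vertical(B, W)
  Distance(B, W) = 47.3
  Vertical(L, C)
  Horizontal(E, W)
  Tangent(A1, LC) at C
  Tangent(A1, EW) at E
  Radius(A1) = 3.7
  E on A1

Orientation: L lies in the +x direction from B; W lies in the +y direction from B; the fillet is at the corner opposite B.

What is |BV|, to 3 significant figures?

63.7

B is at the origin; B and L share the same y with |BL| = 50.1 and L on the +x side, so L = (50.1, 0.00). B and W share the same x with |BW| = 47.3 and W on the +y side, so W = (0.00, 47.3). The virtual corner opposite B is at (50.1, 47.3). Tangency of A1 to LC means the radius VC is perpendicular to LC and since A1 is tangent to EW there, VE ⟂ EW, with radius 3.7, so the center V sits 3.7 in from both sides at V = (46.4, 43.6). Then |BV| = |V − B| = 63.7.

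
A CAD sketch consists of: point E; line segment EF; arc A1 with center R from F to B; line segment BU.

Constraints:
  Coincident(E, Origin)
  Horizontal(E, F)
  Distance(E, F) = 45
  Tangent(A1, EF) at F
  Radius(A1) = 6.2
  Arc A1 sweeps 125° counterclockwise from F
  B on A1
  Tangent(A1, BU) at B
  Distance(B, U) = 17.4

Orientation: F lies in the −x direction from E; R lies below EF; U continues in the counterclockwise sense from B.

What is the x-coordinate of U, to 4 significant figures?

-40.10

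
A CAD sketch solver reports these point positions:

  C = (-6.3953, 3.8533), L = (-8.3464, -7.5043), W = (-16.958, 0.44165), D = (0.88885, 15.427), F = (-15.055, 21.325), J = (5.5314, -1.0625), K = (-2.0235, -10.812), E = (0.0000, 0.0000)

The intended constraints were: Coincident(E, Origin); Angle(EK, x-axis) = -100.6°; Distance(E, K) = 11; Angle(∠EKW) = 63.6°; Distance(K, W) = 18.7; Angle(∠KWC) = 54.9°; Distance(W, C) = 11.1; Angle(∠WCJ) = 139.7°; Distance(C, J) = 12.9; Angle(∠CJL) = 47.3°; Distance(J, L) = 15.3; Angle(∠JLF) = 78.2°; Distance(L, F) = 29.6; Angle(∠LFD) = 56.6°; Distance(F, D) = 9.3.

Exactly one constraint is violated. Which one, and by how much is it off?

Distance(F, D) = 9.3 — off by 7.70.

E = (0.00, 0.00) ✓; EK at -100.6° ✓; |EK| = 11.00 ✓; ∠EKW = 63.60° ✓; |KW| = 18.70 ✓; ∠KWC = 54.90° ✓; |WC| = 11.10 ✓; ∠WCJ = 139.7° ✓; |CJ| = 12.90 ✓; ∠CJL = 47.30° ✓; |JL| = 15.30 ✓; ∠JLF = 78.20° ✓; |LF| = 29.60 ✓; ∠LFD = 56.60° ✓; |FD| = 17.00 ✗.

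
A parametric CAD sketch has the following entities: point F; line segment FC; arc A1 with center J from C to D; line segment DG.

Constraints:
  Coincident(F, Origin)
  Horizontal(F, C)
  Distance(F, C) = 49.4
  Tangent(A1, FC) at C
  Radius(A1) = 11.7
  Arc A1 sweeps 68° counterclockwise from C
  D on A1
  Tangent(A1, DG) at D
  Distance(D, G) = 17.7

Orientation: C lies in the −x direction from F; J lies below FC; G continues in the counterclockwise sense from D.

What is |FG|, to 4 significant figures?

70.96

F is at the origin; FC is horizontal with |FC| = 49.4 and C on the −x side, so C = (-49.40, 0.000). Tangency of A1 to FC means the radius JC is perpendicular to FC, so J = C + (0, -11.7) = (-49.40, -11.70). On A1, C sits at bearing 90° from J; a 68° counterclockwise sweep puts D at bearing 158°, so D = J + 11.7·(cos 158°, sin 158°) = (-60.25, -7.317). The tangent condition forces JD to be normal to DG, so DG runs along (−sin 158°, cos 158°); with |DG| = 17.7, G = (-66.88, -23.73). Then |FG| = |G − F| = 70.96.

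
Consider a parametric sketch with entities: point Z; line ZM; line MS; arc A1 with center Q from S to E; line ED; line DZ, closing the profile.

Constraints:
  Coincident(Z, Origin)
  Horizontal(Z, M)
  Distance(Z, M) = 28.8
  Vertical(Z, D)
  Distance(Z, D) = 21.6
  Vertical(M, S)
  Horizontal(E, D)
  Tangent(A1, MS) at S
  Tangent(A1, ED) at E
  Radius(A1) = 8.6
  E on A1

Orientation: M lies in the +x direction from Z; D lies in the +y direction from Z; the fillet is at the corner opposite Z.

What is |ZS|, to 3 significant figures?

31.6

The virtual corner opposite Z is at (28.8, 21.6). Tangency of A1 to MS means the radius QS is perpendicular to MS and tangency of A1 to ED means the radius QE is perpendicular to ED, with radius 8.6, so the center Q sits 8.6 in from both sides at Q = (20.2, 13.0). That places the tangent points at S = (28.8, 13.0) on MS and E = (20.2, 21.6) on ED. Then |ZS| = |S − Z| = 31.6.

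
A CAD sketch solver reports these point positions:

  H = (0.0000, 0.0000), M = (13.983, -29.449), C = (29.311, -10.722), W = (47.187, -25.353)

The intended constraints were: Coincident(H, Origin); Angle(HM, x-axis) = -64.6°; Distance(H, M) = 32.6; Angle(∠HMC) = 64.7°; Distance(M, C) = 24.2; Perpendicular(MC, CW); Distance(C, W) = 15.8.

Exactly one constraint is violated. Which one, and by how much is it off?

Distance(C, W) = 15.8 — off by 7.30.

H = (0.00, 0.00) ✓; HM at -64.60° ✓; |HM| = 32.60 ✓; ∠HMC = 64.70° ✓; |MC| = 24.20 ✓; ∠(MC, CW) = 90.00° ✓; |CW| = 23.10 ✗.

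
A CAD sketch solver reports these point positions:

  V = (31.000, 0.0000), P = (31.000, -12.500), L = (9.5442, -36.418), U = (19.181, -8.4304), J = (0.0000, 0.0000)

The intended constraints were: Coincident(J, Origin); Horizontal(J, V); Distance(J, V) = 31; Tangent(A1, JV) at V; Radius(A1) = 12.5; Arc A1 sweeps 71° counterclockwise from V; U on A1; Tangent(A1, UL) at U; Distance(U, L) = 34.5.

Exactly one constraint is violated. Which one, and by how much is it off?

Distance(U, L) = 34.5 — off by 4.90.

J = (0.00, 0.00) ✓; J.y = 0.00, V.y = 0.00 ✓; |JV| = 31.00 ✓; ∠(PV, VJ) = 90.00° ✓; |PV| = 12.50 ✓; bearing(P→U) − bearing(P→V) = 71.00° ✓; |PU| = 12.50 ✓; ∠(PU, UL) = 90.00° ✓; |UL| = 29.60 ✗.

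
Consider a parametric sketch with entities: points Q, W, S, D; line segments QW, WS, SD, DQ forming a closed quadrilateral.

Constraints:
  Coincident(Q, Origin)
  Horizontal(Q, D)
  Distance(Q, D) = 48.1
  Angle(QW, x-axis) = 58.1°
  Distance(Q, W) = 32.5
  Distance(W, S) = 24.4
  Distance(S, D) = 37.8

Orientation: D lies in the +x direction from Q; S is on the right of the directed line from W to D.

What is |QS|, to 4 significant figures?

11.30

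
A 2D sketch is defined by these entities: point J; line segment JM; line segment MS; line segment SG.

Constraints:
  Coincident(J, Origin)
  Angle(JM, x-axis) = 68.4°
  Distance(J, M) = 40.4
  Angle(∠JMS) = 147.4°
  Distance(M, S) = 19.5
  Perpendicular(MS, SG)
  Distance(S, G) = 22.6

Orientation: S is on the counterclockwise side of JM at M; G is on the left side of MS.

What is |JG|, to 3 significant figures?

53.5

J is at the origin; JM runs at 68.4° with length 40.4, so M = 40.4·(cos 68.4°, sin 68.4°) = (14.9, 37.6). ∠JMS = 147.4°, so MS runs at 68.4° + (180° − 147.4°) = 101° from the x-axis; with |MS| = 19.5, S = M + 19.5·(cos 101°, sin 101°) = (11.2, 56.7). MS is perpendicular to SG; with |SG| = 22.6 on the left of MS, G = S + 22.6·(-0.982, -0.191) = (-11.0, 52.4). Then |JG| = |G − J| = 53.5.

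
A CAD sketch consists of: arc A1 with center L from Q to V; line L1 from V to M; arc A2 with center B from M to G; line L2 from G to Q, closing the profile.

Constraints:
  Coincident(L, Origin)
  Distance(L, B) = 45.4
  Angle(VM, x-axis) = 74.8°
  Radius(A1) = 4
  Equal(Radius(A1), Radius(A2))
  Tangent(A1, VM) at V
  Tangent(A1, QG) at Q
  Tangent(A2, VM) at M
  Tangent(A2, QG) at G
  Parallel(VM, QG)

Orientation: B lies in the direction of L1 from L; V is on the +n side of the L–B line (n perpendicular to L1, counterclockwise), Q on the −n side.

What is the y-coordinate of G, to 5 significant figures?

42.763

The slot axis is L1's direction at 74.8°, so u = (cos 74.8°, sin 74.8°) = (0.26219, 0.96502) and n = (−sin 74.8°, cos 74.8°) = (-0.96502, 0.26219). L is at the origin and B lies 45.4 along u from L, so B = 45.4·u = (11.903, 43.812). Tangency of A1 to both parallel lines with radius 4.0 puts V and Q at L ± 4.0·n: V = (-3.8601, 1.0488), Q = (3.8601, -1.0488). Equal radii place M and G the same way about B: M = B + 4.0·n = (8.0433, 44.861), G = B − 4.0·n = (15.763, 42.763). So G.y = 42.763.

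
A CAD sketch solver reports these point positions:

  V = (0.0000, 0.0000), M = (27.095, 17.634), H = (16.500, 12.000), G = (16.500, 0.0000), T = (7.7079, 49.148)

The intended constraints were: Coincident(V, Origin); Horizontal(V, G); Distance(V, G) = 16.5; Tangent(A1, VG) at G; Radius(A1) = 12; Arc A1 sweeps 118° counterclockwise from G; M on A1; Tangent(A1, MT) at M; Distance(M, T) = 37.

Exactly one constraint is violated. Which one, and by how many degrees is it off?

Tangent(A1, MT) at M — off by 3.60°.

V = (0.00, 0.00) ✓; V.y = 0.00, G.y = 0.00 ✓; |VG| = 16.50 ✓; ∠(HG, GV) = 90.00° ✓; |HG| = 12.00 ✓; bearing(H→M) − bearing(H→G) = 118.0° ✓; |HM| = 12.00 ✓; ∠(HM, MT) = 86.40° ✗; |MT| = 37.00 ✓.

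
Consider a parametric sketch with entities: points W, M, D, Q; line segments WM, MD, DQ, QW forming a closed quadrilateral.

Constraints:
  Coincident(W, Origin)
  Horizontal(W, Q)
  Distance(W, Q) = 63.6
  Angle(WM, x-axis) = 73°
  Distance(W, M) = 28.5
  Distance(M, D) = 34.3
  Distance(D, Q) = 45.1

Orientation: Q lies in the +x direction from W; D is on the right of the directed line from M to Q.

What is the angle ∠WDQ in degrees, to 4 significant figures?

157.1°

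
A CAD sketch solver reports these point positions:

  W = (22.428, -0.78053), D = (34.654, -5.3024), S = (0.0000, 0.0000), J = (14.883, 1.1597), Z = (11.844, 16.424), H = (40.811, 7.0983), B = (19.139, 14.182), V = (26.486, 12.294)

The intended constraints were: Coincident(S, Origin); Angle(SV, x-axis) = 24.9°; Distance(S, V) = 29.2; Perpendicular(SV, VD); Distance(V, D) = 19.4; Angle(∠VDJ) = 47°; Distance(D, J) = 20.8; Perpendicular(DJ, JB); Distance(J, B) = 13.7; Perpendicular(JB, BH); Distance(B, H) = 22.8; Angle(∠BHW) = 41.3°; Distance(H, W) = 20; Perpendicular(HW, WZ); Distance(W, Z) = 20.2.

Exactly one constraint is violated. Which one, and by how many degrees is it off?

Perpendicular(HW, WZ) — off by 8.40°.

S = (0.00, 0.00) ✓; SV at 24.90° ✓; |SV| = 29.20 ✓; ∠(SV, VD) = 90.00° ✓; |VD| = 19.40 ✓; ∠VDJ = 47.00° ✓; |DJ| = 20.80 ✓; ∠(DJ, JB) = 90.00° ✓; |JB| = 13.70 ✓; ∠(JB, BH) = 90.00° ✓; |BH| = 22.80 ✓; ∠BHW = 41.30° ✓; |HW| = 20.00 ✓; ∠(HW, WZ) = 81.60° ✗; |WZ| = 20.20 ✓.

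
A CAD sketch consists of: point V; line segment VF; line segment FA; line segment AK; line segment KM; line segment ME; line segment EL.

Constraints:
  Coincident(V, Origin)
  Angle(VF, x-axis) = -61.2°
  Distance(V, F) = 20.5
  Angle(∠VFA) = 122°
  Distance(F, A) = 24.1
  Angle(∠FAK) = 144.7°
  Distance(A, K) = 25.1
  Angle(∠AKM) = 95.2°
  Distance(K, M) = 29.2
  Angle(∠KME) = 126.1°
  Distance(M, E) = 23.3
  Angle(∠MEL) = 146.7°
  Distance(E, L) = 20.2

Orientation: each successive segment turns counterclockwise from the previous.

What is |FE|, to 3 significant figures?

42.7

V is at the origin; VF runs at -61.2° with length 20.5, so F = (9.88, -18.0). ∠VFA = 122.0° gives FA at -3.20° from the x-axis; with |FA| = 24.1, A = (33.9, -19.3). ∠FAK = 144.7° gives AK at 32.1° from the x-axis; with |AK| = 25.1, K = (55.2, -5.97). ∠AKM = 95.2° gives KM at 117° from the x-axis; with |KM| = 29.2, M = (42.0, 20.1). ∠KME = 126.1° gives ME at 171° from the x-axis; with |ME| = 23.3, E = (19.0, 23.8). Then |FE| = |E − F| = 42.7.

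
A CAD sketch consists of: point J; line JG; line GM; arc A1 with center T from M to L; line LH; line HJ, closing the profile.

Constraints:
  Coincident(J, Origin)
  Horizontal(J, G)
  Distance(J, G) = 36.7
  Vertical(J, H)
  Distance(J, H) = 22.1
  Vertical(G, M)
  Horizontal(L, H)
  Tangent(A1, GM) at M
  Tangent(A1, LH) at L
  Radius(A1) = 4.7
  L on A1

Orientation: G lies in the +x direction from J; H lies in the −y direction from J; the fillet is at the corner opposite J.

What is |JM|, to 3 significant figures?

40.6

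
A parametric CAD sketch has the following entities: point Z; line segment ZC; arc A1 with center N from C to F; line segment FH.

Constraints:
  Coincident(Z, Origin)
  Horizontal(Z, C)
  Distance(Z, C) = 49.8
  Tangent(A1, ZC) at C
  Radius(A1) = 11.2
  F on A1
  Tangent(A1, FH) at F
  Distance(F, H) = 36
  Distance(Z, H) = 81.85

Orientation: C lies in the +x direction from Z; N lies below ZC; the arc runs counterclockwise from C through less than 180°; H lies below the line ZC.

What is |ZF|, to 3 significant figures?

46.7

Checks: Z.y = 0.00, C.y = 0.00 ✓; |NF| = 11.20 ✓; ∠(NF, FH) = 90.00° ✓; |FH| = 36.00 ✓; |ZH| = 81.85 ✓.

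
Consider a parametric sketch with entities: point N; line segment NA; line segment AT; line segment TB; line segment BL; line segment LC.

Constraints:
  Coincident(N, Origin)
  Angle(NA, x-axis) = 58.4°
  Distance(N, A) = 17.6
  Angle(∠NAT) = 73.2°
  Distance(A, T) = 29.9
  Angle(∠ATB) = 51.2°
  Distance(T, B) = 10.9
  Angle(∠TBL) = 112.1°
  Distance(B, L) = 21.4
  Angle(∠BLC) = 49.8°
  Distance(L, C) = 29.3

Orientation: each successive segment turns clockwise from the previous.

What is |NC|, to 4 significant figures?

37.63

N is at the origin; NA runs at 58.4° with length 17.6, so A = (9.222, 14.99). ∠NAT = 73.2° gives AT at -48.40° from the x-axis; with |AT| = 29.9, T = (29.07, -7.369). ∠ATB = 51.2° gives TB at -177.2° from the x-axis; with |TB| = 10.9, B = (18.19, -7.901). ∠TBL = 112.1° gives BL at 114.9° from the x-axis; with |BL| = 21.4, L = (9.176, 11.51). ∠BLC = 49.8° gives LC at -15.30° from the x-axis; with |LC| = 29.3, C = (37.44, 3.778). Then |NC| = |C − N| = 37.63.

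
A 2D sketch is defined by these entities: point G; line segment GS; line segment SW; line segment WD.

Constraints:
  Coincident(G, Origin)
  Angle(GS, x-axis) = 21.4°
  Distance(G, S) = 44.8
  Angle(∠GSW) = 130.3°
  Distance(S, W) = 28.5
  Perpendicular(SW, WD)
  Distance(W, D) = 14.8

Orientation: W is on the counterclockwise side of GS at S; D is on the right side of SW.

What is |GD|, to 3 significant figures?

75.5

G is at the origin; GS runs at 21.4° with length 44.8, so S = 44.8·(cos 21.4°, sin 21.4°) = (41.7, 16.3). ∠GSW = 130.3°, so SW runs at 21.4° + (180° − 130.3°) = 71.1° from the x-axis; with |SW| = 28.5, W = S + 28.5·(cos 71.1°, sin 71.1°) = (50.9, 43.3). SW ⟂ WD; with |WD| = 14.8 on the right of SW, D = W + 14.8·(0.946, -0.324) = (64.9, 38.5). Then |GD| = |D − G| = 75.5.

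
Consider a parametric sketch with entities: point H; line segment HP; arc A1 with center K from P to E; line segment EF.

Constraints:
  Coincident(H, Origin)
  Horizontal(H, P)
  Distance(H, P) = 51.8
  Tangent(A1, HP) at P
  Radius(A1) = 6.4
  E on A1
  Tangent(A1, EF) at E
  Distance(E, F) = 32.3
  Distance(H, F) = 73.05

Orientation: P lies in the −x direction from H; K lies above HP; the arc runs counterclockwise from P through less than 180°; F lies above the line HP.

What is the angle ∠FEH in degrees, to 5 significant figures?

132.34°

Checks: |KE| = 6.400 ✓; ∠(KE, EF) = 90.00° ✓; |EF| = 32.30 ✓; |HF| = 73.05 ✓.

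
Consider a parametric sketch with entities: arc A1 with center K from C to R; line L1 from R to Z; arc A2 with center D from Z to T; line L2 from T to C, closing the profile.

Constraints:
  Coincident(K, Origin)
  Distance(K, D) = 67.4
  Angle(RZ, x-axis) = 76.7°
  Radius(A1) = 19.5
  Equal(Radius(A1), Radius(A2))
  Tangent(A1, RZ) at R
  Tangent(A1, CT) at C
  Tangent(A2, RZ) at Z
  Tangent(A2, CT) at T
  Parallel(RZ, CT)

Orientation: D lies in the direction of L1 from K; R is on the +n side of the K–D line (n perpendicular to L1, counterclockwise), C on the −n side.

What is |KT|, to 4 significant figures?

70.16

The slot axis is L1's direction at 76.7°, so u = (cos 76.7°, sin 76.7°) = (0.2300, 0.9732) and n = (−sin 76.7°, cos 76.7°) = (-0.9732, 0.2300). K is at the origin and D lies 67.4 along u from K, so D = 67.4·u = (15.51, 65.59). Tangency of A1 to both parallel lines with radius 19.5 puts R and C at K ± 19.5·n: R = (-18.98, 4.486), C = (18.98, -4.486). Equal radii place Z and T the same way about D: Z = D + 19.5·n = (-3.472, 70.08), T = D − 19.5·n = (34.48, 61.11). Then |KT| = |T − K| = 70.16.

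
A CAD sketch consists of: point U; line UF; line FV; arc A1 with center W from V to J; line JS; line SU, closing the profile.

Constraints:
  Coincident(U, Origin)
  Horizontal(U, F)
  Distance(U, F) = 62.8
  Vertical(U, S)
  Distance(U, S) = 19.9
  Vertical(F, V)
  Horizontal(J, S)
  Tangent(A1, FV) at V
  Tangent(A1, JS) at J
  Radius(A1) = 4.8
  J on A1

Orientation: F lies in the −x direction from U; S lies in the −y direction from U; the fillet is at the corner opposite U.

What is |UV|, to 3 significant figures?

64.6

U is at the origin; UF is horizontal with |UF| = 62.8 and F on the −x side, so F = (-62.8, 0.00). U and S share the same x with |US| = 19.9 and S on the −y side, so S = (0.00, -19.9). The virtual corner opposite U is at (-62.8, -19.9). Tangency of A1 to FV means the radius WV is perpendicular to FV and A1 meets JS tangentially, so WJ is at right angles to JS, with radius 4.8, so the center W sits 4.8 in from both sides at W = (-58.0, -15.1). That places the tangent points at V = (-62.8, -15.1) on FV and J = (-58.0, -19.9) on JS. Then |UV| = |V − U| = 64.6.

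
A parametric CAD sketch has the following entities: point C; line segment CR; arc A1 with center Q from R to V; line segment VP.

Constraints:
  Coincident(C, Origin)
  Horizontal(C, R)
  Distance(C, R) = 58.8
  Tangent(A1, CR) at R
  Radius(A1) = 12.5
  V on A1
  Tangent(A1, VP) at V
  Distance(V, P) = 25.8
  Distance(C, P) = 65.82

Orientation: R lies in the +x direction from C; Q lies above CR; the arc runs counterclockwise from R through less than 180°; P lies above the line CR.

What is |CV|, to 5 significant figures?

71.429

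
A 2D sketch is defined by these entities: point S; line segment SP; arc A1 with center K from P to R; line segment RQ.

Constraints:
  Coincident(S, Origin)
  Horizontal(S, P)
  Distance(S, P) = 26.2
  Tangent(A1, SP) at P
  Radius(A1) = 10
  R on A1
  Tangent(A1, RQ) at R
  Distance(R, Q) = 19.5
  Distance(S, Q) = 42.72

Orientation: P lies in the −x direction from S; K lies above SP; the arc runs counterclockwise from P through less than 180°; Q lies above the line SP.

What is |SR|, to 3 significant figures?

23.6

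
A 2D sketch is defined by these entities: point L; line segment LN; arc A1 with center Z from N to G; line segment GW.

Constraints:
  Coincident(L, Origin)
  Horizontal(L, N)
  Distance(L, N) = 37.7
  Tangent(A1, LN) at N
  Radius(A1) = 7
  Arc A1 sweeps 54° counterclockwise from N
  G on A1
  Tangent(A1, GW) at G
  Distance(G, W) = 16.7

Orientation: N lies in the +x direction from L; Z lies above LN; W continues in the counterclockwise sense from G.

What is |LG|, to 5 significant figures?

43.459

L is at the origin; L and N share the same y with |LN| = 37.7 and N on the +x side, so N = (37.700, 0.0000). Tangency of A1 to LN means the radius ZN is perpendicular to LN, so Z = N + (0, 7) = (37.700, 7.0000). On A1, N sits at bearing -90° from Z; a 54° counterclockwise sweep puts G at bearing -36°, so G = Z + 7.0·(cos -36°, sin -36°) = (43.363, 2.8855). Then |LG| = |G − L| = 43.459.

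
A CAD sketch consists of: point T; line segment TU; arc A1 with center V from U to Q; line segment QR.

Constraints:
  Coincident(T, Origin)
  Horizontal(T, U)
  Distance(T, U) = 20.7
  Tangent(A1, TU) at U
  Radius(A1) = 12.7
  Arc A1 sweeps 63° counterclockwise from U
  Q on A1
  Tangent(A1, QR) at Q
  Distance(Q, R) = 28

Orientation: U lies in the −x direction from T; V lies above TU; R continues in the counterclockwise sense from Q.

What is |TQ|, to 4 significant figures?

11.67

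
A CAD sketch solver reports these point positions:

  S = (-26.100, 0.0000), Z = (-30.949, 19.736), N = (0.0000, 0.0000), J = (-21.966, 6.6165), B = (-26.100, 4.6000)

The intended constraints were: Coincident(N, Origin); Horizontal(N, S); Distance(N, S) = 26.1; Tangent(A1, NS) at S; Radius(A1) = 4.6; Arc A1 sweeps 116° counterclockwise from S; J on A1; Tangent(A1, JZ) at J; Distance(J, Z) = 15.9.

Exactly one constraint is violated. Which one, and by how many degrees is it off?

Tangent(A1, JZ) at J — off by 8.40°.

N = (0.00, 0.00) ✓; N.y = 0.00, S.y = 0.00 ✓; |NS| = 26.10 ✓; ∠(BS, SN) = 90.00° ✓; |BS| = 4.600 ✓; bearing(B→J) − bearing(B→S) = 116.0° ✓; |BJ| = 4.600 ✓; ∠(BJ, JZ) = 81.60° ✗; |JZ| = 15.90 ✓.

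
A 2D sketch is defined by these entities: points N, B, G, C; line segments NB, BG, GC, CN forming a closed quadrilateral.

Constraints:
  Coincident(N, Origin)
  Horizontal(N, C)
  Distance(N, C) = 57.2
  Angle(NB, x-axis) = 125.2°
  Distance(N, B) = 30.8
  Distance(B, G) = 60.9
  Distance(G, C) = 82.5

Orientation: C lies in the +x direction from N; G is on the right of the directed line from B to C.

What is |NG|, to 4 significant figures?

39.64

Checks: |BG| = 60.90 ✓; |GC| = 82.50 ✓.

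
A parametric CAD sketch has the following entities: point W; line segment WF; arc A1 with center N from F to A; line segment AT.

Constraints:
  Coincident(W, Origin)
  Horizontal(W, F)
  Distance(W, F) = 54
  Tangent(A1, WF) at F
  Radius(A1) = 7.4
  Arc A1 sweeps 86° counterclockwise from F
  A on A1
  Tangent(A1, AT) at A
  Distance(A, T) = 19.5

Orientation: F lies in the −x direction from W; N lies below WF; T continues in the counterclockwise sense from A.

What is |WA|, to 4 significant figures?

61.77

W is at the origin; W and F share the same y with |WF| = 54.0 and F on the −x side, so F = (-54.00, 0.000). The tangent condition forces NF to be normal to WF, so N = F + (0, -7.4) = (-54.00, -7.400). On A1, F sits at bearing 90° from N; an 86° counterclockwise sweep puts A at bearing 176°, so A = N + 7.4·(cos 176°, sin 176°) = (-61.38, -6.884). Then |WA| = |A − W| = 61.77.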